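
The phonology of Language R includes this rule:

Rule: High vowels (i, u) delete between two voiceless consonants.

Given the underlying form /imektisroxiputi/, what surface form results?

/i/ is a high vowel flanked by voiceless consonants /t/ and /s/, so it deletes.
/i/ is a high vowel flanked by voiceless consonants /x/ and /p/, so it deletes.
/u/ is a high vowel flanked by voiceless consonants /p/ and /t/, so it deletes.
The other instances of /i/ do not occur in the required environment and remain unchanged.
Surface form: [imektsroxpti].

imektsroxpti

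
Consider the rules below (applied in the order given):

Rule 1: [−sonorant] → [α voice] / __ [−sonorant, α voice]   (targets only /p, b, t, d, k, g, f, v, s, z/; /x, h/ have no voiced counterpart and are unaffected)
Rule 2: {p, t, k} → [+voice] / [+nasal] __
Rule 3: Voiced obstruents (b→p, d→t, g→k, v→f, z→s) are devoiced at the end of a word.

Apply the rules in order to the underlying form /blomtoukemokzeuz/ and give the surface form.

Rule 1 (regressive voicing assimilation): /k/ precedes the voiced obstruent /z/, so it voices to [g] by assimilation. /blomtoukemokzeuz/ → blomtoukemogzeuz.
Rule 2 (post-nasal voicing): /t/ is a voiceless stop immediately after the nasal /m/, so it voices to [d]. /blomtoukemogzeuz/ → blomdoukemogzeuz.
Rule 3 (final devoicing): /z/ is a voiced obstruent in word-final position, so it devoices to [s]. /blomdoukemogzeuz/ → blomdoukemogzeus.

blomdoukemogzeus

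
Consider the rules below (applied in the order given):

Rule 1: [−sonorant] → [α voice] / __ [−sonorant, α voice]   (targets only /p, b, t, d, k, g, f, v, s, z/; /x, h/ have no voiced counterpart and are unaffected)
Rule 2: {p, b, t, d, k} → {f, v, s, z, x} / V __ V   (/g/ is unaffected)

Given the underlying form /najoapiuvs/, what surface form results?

Rule 1 (regressive voicing assimilation): /v/ precedes the voiceless obstruent /s/, so it devoices to [f] by assimilation. /najoapiuvs/ → najoapiufs.
Rule 2 (intervocalic spirantization): /p/ is a stop between vowels /a/ and /i/, so it spirantizes to the fricative [f]. /najoapiufs/ → najoafiufs.

najoafiufs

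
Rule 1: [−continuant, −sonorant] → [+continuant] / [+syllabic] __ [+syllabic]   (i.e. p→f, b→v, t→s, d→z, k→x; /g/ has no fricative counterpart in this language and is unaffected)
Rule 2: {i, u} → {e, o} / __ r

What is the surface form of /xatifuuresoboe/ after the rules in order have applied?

Rule 1 (intervocalic spirantization): /t/ is a stop between vowels /a/ and /i/, so it spirantizes to the fricative [s]. /b/ is a stop between vowels /o/ and /o/, so it spirantizes to the fricative [v]. /xatifuuresoboe/ → xasifuuresovoe.
Rule 2 (pre-rhotic lowering): /u/ is a high vowel immediately before /r/, so it lowers to [o]. /xasifuuresovoe/ → xasifuoresovoe.

xasifuoresovoe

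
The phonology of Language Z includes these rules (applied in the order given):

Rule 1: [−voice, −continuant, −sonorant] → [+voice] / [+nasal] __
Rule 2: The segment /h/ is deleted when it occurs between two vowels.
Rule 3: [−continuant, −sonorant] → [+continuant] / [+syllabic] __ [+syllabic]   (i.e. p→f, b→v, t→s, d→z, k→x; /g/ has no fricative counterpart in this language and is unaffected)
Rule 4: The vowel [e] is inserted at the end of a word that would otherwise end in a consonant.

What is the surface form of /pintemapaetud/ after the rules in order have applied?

pindemafaesude

Rule 1 (post-nasal voicing): /t/ is a voiceless stop immediately after the nasal /n/, so it voices to [d]. /pintemapaetud/ → pindemapaetud.
Rule 2 (intervocalic h-deletion): no segment meets the environment; /pindemapaetud/ is unchanged.
Rule 3 (intervocalic spirantization): /p/ is a stop between vowels /a/ and /a/, so it spirantizes to the fricative [f]. /t/ is a stop between vowels /e/ and /u/, so it spirantizes to the fricative [s]. /pindemapaetud/ → pindemafaesud.
Rule 4 (final e-epenthesis): the form ends in the consonant /d/, so [e] is inserted word-finally. /pindemafaesud/ → pindemafaesude.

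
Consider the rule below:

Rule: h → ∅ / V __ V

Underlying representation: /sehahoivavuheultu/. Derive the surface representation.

seaoivavueultu

/h/ occurs between vowels /e/ and /a/, so it deletes.
/h/ occurs between vowels /a/ and /o/, so it deletes.
/h/ occurs between vowels /u/ and /e/, so it deletes.
Surface form: [seaoivavueultu].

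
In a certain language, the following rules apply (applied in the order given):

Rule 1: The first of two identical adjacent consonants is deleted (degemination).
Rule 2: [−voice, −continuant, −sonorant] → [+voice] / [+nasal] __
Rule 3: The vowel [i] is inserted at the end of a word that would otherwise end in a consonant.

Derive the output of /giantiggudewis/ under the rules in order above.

Rule 1 (degemination): /gg/ is a geminate; the first /g/ deletes. /giantiggudewis/ → giantigudewis.
Rule 2 (post-nasal voicing): /t/ is a voiceless stop immediately after the nasal /n/, so it voices to [d]. /giantigudewis/ → giandigudewis.
Rule 3 (final i-epenthesis): the form ends in the consonant /s/, so [i] is inserted word-finally. /giandigudewis/ → giandigudewisi.

giandigudewisi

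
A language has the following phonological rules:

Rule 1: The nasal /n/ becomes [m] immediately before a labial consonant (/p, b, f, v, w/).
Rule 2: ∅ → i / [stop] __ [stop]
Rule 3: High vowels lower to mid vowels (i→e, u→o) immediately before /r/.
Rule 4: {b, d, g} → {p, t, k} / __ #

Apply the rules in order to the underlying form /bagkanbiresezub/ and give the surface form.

Rule 1 (nasal place assimilation): /n/ precedes the labial consonant /b/, so it assimilates in place to [m]. /bagkanbiresezub/ → bagkambiresezub.
Rule 2 (stop-cluster i-epenthesis): /g/ and /k/ form a stop–stop cluster, so [i] is inserted between them. /bagkambiresezub/ → bagikambiresezub.
Rule 3 (pre-rhotic lowering): /i/ is a high vowel immediately before /r/, so it lowers to [e]. /bagikambiresezub/ → bagikamberesezub.
Rule 4 (final devoicing): /b/ is a voiced stop in word-final position, so it devoices to [p]. /bagikamberesezub/ → bagikamberesezup.

bagikamberesezup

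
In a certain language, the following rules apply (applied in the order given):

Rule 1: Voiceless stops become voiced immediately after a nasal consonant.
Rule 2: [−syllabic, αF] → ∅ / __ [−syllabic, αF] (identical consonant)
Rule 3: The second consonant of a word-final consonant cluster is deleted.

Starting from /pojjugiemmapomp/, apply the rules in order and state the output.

pojugiemapom

Rule 1 (post-nasal voicing): /p/ is a voiceless stop immediately after the nasal /m/, so it voices to [b]. /pojjugiemmapomp/ → pojjugiemmapomb.
Rule 2 (degemination): /jj/ is a geminate; the first /j/ deletes. /mm/ is a geminate; the first /m/ deletes. /pojjugiemmapomb/ → pojugiemapomb.
Rule 3 (final cluster simplification): /b/ is the second consonant of a word-final cluster /mb/, so it deletes. /pojugiemapomb/ → pojugiemapom.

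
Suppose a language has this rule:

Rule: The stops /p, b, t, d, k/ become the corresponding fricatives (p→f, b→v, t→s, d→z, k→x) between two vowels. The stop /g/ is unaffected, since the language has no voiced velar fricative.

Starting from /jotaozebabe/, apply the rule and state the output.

josaozevave

/t/ is a stop between vowels /o/ and /a/, so it spirantizes to the fricative [s].
/b/ is a stop between vowels /e/ and /a/, so it spirantizes to the fricative [v].
/b/ is a stop between vowels /a/ and /e/, so it spirantizes to the fricative [v].
Surface form: [josaozevave].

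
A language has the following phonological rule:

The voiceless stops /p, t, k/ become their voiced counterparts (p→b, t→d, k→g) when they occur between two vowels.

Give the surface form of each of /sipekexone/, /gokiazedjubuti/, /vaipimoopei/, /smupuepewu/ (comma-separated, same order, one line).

sibegexone, gogiazedjubudi, vaibimoobei, smubuebewu

/sipekexone/: /p/ is a voiceless stop between vowels /i/ and /e/, so it voices to [b]. /k/ is a voiceless stop between vowels /e/ and /e/, so it voices to [g]. → [sibegexone].
/gokiazedjubuti/: /k/ is a voiceless stop between vowels /o/ and /i/, so it voices to [g]. /t/ is a voiceless stop between vowels /u/ and /i/, so it voices to [d]. → [gogiazedjubudi].
/vaipimoopei/: /p/ is a voiceless stop between vowels /i/ and /i/, so it voices to [b]. /p/ is a voiceless stop between vowels /o/ and /e/, so it voices to [b]. → [vaibimoobei].
/smupuepewu/: /p/ is a voiceless stop between vowels /u/ and /u/, so it voices to [b]. /p/ is a voiceless stop between vowels /e/ and /e/, so it voices to [b]. → [smubuebewu].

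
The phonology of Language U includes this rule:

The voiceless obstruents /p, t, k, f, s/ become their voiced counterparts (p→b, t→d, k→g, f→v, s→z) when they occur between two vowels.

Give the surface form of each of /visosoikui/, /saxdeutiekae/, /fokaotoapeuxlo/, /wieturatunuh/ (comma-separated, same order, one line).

/visosoikui/: /s/ is a voiceless obstruent between vowels /i/ and /o/, so it voices to [z]. /s/ is a voiceless obstruent between vowels /o/ and /o/, so it voices to [z]. /k/ is a voiceless obstruent between vowels /i/ and /u/, so it voices to [g]. → [vizozoigui].
/saxdeutiekae/: /t/ is a voiceless obstruent between vowels /u/ and /i/, so it voices to [d]. /k/ is a voiceless obstruent between vowels /e/ and /a/, so it voices to [g]. → [saxdeudiegae].
/fokaotoapeuxlo/: /k/ is a voiceless obstruent between vowels /o/ and /a/, so it voices to [g]. /t/ is a voiceless obstruent between vowels /o/ and /o/, so it voices to [d]. /p/ is a voiceless obstruent between vowels /a/ and /e/, so it voices to [b]. → [fogaodoabeuxlo].
/wieturatunuh/: /t/ is a voiceless obstruent between vowels /e/ and /u/, so it voices to [d]. /t/ is a voiceless obstruent between vowels /a/ and /u/, so it voices to [d]. → [wieduradunuh].

vizozoigui, saxdeudiegae, fogaodoabeuxlo, wieduradunuh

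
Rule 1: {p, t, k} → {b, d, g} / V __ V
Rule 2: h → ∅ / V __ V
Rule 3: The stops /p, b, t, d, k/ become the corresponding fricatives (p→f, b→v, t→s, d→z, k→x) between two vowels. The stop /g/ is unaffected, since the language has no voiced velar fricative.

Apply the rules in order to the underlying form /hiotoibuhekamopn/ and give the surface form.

hiozoivuegamopn

Rule 1 (intervocalic voicing): /t/ is a voiceless stop between vowels /o/ and /o/, so it voices to [d]. /k/ is a voiceless stop between vowels /e/ and /a/, so it voices to [g]. /hiotoibuhekamopn/ → hiodoibuhegamopn.
Rule 2 (intervocalic h-deletion): /h/ occurs between vowels /u/ and /e/, so it deletes. /hiodoibuhegamopn/ → hiodoibuegamopn.
Rule 3 (intervocalic spirantization): /d/ is a stop between vowels /o/ and /o/, so it spirantizes to the fricative [z]. /b/ is a stop between vowels /i/ and /u/, so it spirantizes to the fricative [v]. /hiodoibuegamopn/ → hiozoivuegamopn.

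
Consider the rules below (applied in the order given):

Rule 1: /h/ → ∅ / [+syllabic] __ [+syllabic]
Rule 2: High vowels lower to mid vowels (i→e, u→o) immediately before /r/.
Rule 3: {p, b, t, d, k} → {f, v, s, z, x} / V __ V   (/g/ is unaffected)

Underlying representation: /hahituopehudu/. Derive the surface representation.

haisuofeuzu

Rule 1 (intervocalic h-deletion): /h/ occurs between vowels /a/ and /i/, so it deletes. /h/ occurs between vowels /e/ and /u/, so it deletes. /hahituopehudu/ → haituopeudu.
Rule 2 (pre-rhotic lowering): no segment meets the environment; /haituopeudu/ is unchanged.
Rule 3 (intervocalic spirantization): /t/ is a stop between vowels /i/ and /u/, so it spirantizes to the fricative [s]. /p/ is a stop between vowels /o/ and /e/, so it spirantizes to the fricative [f]. /d/ is a stop between vowels /u/ and /u/, so it spirantizes to the fricative [z]. /haituopeudu/ → haisuofeuzu.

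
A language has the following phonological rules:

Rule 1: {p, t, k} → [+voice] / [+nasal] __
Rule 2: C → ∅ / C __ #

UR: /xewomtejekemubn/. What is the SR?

xewomdejekemub

Rule 1 (post-nasal voicing): /t/ is a voiceless stop immediately after the nasal /m/, so it voices to [d]. /xewomtejekemubn/ → xewomdejekemubn.
Rule 2 (final cluster simplification): /n/ is the second consonant of a word-final cluster /bn/, so it deletes. /xewomdejekemubn/ → xewomdejekemub.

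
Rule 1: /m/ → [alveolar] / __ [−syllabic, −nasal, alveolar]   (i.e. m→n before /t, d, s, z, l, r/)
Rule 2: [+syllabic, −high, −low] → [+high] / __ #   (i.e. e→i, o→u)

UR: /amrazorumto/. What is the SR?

Rule 1 (nasal place assimilation): /m/ precedes the alveolar consonant /r/, so it assimilates in place to [n]. /m/ precedes the alveolar consonant /t/, so it assimilates in place to [n]. /amrazorumto/ → anrazorunto.
Rule 2 (final vowel raising): /o/ is a mid vowel in word-final position, so it raises to [u]. /anrazorunto/ → anrazoruntu.

anrazoruntu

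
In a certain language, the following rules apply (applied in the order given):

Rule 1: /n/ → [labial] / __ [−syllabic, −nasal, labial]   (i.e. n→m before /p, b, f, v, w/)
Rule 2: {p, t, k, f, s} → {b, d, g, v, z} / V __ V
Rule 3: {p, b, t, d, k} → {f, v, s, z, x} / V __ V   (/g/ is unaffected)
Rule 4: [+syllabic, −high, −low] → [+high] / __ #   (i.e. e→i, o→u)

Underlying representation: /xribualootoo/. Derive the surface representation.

Rule 1 (nasal place assimilation): no segment meets the environment; /xribualootoo/ is unchanged.
Rule 2 (intervocalic voicing): /t/ is a voiceless obstruent between vowels /o/ and /o/, so it voices to [d]. /xribualootoo/ → xribualoodoo.
Rule 3 (intervocalic spirantization): /b/ is a stop between vowels /i/ and /u/, so it spirantizes to the fricative [v]. /d/ is a stop between vowels /o/ and /o/, so it spirantizes to the fricative [z]. /xribualoodoo/ → xrivualoozoo.
Rule 4 (final vowel raising): /o/ is a mid vowel in word-final position, so it raises to [u]. /xrivualoozoo/ → xrivualoozou.

xrivualoozou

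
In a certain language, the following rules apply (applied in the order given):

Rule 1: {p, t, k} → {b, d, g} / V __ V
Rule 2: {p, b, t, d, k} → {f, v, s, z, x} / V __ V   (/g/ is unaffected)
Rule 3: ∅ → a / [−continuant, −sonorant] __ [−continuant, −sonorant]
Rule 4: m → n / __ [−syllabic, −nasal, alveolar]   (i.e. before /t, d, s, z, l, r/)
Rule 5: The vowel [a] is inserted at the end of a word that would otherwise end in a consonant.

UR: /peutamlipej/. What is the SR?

Rule 1 (intervocalic voicing): /t/ is a voiceless stop between vowels /u/ and /a/, so it voices to [d]. /p/ is a voiceless stop between vowels /i/ and /e/, so it voices to [b]. /peutamlipej/ → peudamlibej.
Rule 2 (intervocalic spirantization): /d/ is a stop between vowels /u/ and /a/, so it spirantizes to the fricative [z]. /b/ is a stop between vowels /i/ and /e/, so it spirantizes to the fricative [v]. /peudamlibej/ → peuzamlivej.
Rule 3 (stop-cluster a-epenthesis): no segment meets the environment; /peuzamlivej/ is unchanged.
Rule 4 (nasal place assimilation): /m/ precedes the alveolar consonant /l/, so it assimilates in place to [n]. /peuzamlivej/ → peuzanlivej.
Rule 5 (final a-epenthesis): the form ends in the consonant /j/, so [a] is inserted word-finally. /peuzanlivej/ → peuzanliveja.

peuzanliveja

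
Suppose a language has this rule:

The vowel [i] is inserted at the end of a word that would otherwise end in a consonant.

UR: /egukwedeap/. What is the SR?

egukwedeapi

the form ends in the consonant /p/, so [i] is inserted word-finally.
Surface form: [egukwedeapi].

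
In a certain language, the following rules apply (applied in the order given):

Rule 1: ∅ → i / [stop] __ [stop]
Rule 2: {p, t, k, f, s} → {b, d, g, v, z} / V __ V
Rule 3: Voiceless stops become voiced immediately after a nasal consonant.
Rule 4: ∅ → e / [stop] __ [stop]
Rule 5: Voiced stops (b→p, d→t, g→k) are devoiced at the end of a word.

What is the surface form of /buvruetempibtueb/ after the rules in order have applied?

buvruedembibiduep

Rule 1 (stop-cluster i-epenthesis): /b/ and /t/ form a stop–stop cluster, so [i] is inserted between them. /buvruetempibtueb/ → buvruetempibitueb.
Rule 2 (intervocalic voicing): /t/ is a voiceless obstruent between vowels /e/ and /e/, so it voices to [d]. /t/ is a voiceless obstruent between vowels /i/ and /u/, so it voices to [d]. /buvruetempibitueb/ → buvruedempibidueb.
Rule 3 (post-nasal voicing): /p/ is a voiceless stop immediately after the nasal /m/, so it voices to [b]. /buvruedempibidueb/ → buvruedembibidueb.
Rule 4 (stop-cluster e-epenthesis): no segment meets the environment; /buvruedembibidueb/ is unchanged.
Rule 5 (final devoicing): /b/ is a voiced stop in word-final position, so it devoices to [p]. /buvruedembibidueb/ → buvruedembibiduep.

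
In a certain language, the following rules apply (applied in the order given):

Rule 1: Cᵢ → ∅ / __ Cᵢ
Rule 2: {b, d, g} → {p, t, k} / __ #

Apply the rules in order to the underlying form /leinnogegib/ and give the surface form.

leinogegip

Rule 1 (degemination): /nn/ is a geminate; the first /n/ deletes. /leinnogegib/ → leinogegib.
Rule 2 (final devoicing): /b/ is a voiced stop in word-final position, so it devoices to [p]. /leinogegib/ → leinogegip.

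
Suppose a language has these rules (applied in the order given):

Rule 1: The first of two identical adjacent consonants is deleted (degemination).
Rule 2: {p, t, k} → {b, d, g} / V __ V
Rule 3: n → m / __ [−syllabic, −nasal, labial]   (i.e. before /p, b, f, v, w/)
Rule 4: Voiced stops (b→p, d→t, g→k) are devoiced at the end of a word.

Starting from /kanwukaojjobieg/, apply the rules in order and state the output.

kamwugaojobiek

Rule 1 (degemination): /jj/ is a geminate; the first /j/ deletes. /kanwukaojjobieg/ → kanwukaojobieg.
Rule 2 (intervocalic voicing): /k/ is a voiceless stop between vowels /u/ and /a/, so it voices to [g]. /kanwukaojobieg/ → kanwugaojobieg.
Rule 3 (nasal place assimilation): /n/ precedes the labial consonant /w/, so it assimilates in place to [m]. /kanwugaojobieg/ → kamwugaojobieg.
Rule 4 (final devoicing): /g/ is a voiced stop in word-final position, so it devoices to [k]. /kamwugaojobieg/ → kamwugaojobiek.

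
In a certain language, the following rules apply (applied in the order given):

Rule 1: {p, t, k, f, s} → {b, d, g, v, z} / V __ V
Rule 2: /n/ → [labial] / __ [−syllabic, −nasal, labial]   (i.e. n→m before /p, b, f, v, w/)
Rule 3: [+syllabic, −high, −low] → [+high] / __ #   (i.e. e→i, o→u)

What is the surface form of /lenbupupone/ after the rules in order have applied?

lembububoni

Rule 1 (intervocalic voicing): /p/ is a voiceless obstruent between vowels /u/ and /u/, so it voices to [b]. /p/ is a voiceless obstruent between vowels /u/ and /o/, so it voices to [b]. /lenbupupone/ → lenbububone.
Rule 2 (nasal place assimilation): /n/ precedes the labial consonant /b/, so it assimilates in place to [m]. /lenbububone/ → lembububone.
Rule 3 (final vowel raising): /e/ is a mid vowel in word-final position, so it raises to [i]. /lembububone/ → lembububoni.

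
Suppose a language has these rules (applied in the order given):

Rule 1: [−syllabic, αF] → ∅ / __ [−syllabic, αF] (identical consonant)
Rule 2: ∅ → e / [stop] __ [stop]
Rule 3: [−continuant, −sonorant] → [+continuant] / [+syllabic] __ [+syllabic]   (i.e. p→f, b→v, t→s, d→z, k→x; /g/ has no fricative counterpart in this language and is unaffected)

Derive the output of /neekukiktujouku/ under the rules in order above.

neexuxixesujouxu

Rule 1 (degemination): no segment meets the environment; /neekukiktujouku/ is unchanged.
Rule 2 (stop-cluster e-epenthesis): /k/ and /t/ form a stop–stop cluster, so [e] is inserted between them. /neekukiktujouku/ → neekukiketujouku.
Rule 3 (intervocalic spirantization): /k/ is a stop between vowels /e/ and /u/, so it spirantizes to the fricative [x]. /k/ is a stop between vowels /u/ and /i/, so it spirantizes to the fricative [x]. /k/ is a stop between vowels /i/ and /e/, so it spirantizes to the fricative [x]. /t/ is a stop between vowels /e/ and /u/, so it spirantizes to the fricative [s]. /k/ is a stop between vowels /u/ and /u/, so it spirantizes to the fricative [x]. /neekukiketujouku/ → neexuxixesujouxu.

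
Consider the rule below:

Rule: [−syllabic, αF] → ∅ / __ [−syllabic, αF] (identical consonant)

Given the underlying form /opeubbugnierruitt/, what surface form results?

/bb/ is a geminate; the first /b/ deletes.
/rr/ is a geminate; the first /r/ deletes.
/tt/ is a geminate; the first /t/ deletes.
The other instances of /p/, /b/, /g/, /n/, /r/, /t/ do not occur in the required environment and remain unchanged.
Surface form: [opeubugnieruit].

opeubugnieruit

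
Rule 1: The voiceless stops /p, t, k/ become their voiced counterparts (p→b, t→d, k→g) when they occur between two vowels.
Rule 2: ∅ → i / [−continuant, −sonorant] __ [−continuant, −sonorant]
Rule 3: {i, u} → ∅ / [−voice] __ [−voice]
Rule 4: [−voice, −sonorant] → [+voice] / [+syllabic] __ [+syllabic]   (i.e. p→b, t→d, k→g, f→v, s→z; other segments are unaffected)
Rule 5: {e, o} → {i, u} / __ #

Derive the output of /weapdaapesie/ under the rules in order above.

weabidaabezii

Rule 1 (intervocalic voicing): /p/ is a voiceless stop between vowels /a/ and /e/, so it voices to [b]. /weapdaapesie/ → weapdaabesie.
Rule 2 (stop-cluster i-epenthesis): /p/ and /d/ form a stop–stop cluster, so [i] is inserted between them. /weapdaabesie/ → weapidaabesie.
Rule 3 (high vowel syncope): no segment meets the environment; /weapidaabesie/ is unchanged.
Rule 4 (intervocalic voicing): /p/ is a voiceless obstruent between vowels /a/ and /i/, so it voices to [b]. /s/ is a voiceless obstruent between vowels /e/ and /i/, so it voices to [z]. /weapidaabesie/ → weabidaabezie.
Rule 5 (final vowel raising): /e/ is a mid vowel in word-final position, so it raises to [i]. /weabidaabezie/ → weabidaabezii.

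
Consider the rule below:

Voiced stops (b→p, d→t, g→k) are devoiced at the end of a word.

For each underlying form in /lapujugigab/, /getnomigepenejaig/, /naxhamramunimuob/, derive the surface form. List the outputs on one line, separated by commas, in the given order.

/lapujugigab/: /b/ is a voiced stop in word-final position, so it devoices to [p]. → [lapujugigap].
/getnomigepenejaig/: /g/ is a voiced stop in word-final position, so it devoices to [k]. → [getnomigepenejaik].
/naxhamramunimuob/: /b/ is a voiced stop in word-final position, so it devoices to [p]. → [naxhamramunimuop].

lapujugigap, getnomigepenejaik, naxhamramunimuop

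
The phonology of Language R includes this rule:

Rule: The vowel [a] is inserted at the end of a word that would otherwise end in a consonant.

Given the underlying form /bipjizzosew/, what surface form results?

bipjizzosewa

the form ends in the consonant /w/, so [a] is inserted word-finally.
Surface form: [bipjizzosewa].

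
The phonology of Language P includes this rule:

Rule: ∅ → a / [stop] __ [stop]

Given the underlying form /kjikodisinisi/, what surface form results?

kjikodisinisi

No segment of /kjikodisinisi/ meets the structural description of the rule, so the form surfaces unchanged.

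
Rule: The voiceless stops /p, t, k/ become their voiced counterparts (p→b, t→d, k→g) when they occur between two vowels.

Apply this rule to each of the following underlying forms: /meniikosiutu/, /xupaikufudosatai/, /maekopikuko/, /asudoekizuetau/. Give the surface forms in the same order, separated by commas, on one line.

/meniikosiutu/: /k/ is a voiceless stop between vowels /i/ and /o/, so it voices to [g]. /t/ is a voiceless stop between vowels /u/ and /u/, so it voices to [d]. → [meniigosiudu].
/xupaikufudosatai/: /p/ is a voiceless stop between vowels /u/ and /a/, so it voices to [b]. /k/ is a voiceless stop between vowels /i/ and /u/, so it voices to [g]. /t/ is a voiceless stop between vowels /a/ and /a/, so it voices to [d]. → [xubaigufudosadai].
/maekopikuko/: /k/ is a voiceless stop between vowels /e/ and /o/, so it voices to [g]. /p/ is a voiceless stop between vowels /o/ and /i/, so it voices to [b]. /k/ is a voiceless stop between vowels /i/ and /u/, so it voices to [g]. /k/ is a voiceless stop between vowels /u/ and /o/, so it voices to [g]. → [maegobigugo].
/asudoekizuetau/: /k/ is a voiceless stop between vowels /e/ and /i/, so it voices to [g]. /t/ is a voiceless stop between vowels /e/ and /a/, so it voices to [d]. → [asudoegizuedau].

meniigosiudu, xubaigufudosadai, maegobigugo, asudoegizuedau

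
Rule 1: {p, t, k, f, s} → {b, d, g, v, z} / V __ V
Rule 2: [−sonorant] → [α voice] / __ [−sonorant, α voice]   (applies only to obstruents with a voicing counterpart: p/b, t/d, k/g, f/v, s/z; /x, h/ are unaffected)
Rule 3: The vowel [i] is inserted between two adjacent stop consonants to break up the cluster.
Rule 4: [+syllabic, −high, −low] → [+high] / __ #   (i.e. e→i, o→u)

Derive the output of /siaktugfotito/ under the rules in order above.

Rule 1 (intervocalic voicing): /t/ is a voiceless obstruent between vowels /o/ and /i/, so it voices to [d]. /t/ is a voiceless obstruent between vowels /i/ and /o/, so it voices to [d]. /siaktugfotito/ → siaktugfodido.
Rule 2 (regressive voicing assimilation): /g/ precedes the voiceless obstruent /f/, so it devoices to [k] by assimilation. /siaktugfodido/ → siaktukfodido.
Rule 3 (stop-cluster i-epenthesis): /k/ and /t/ form a stop–stop cluster, so [i] is inserted between them. /siaktukfodido/ → siakitukfodido.
Rule 4 (final vowel raising): /o/ is a mid vowel in word-final position, so it raises to [u]. /siakitukfodido/ → siakitukfodidu.

siakitukfodidu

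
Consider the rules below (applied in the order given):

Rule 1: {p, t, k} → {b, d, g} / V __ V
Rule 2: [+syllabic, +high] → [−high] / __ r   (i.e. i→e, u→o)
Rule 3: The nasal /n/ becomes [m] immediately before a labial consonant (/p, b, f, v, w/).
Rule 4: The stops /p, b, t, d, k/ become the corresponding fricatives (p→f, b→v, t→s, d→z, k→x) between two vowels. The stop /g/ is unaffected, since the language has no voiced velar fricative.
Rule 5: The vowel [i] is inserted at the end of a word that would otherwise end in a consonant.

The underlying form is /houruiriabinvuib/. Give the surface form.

Rule 1 (intervocalic voicing): no segment meets the environment; /houruiriabinvuib/ is unchanged.
Rule 2 (pre-rhotic lowering): /u/ is a high vowel immediately before /r/, so it lowers to [o]. /i/ is a high vowel immediately before /r/, so it lowers to [e]. /houruiriabinvuib/ → hoorueriabinvuib.
Rule 3 (nasal place assimilation): /n/ precedes the labial consonant /v/, so it assimilates in place to [m]. /hoorueriabinvuib/ → hoorueriabimvuib.
Rule 4 (intervocalic spirantization): /b/ is a stop between vowels /a/ and /i/, so it spirantizes to the fricative [v]. /hoorueriabimvuib/ → hoorueriavimvuib.
Rule 5 (final i-epenthesis): the form ends in the consonant /b/, so [i] is inserted word-finally. /hoorueriavimvuib/ → hoorueriavimvuibi.

hoorueriavimvuibi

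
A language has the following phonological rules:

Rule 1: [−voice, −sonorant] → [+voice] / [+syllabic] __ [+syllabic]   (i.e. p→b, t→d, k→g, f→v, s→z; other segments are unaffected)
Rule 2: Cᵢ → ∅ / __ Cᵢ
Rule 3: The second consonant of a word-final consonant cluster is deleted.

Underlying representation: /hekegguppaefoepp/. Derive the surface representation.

Rule 1 (intervocalic voicing): /k/ is a voiceless obstruent between vowels /e/ and /e/, so it voices to [g]. /f/ is a voiceless obstruent between vowels /e/ and /o/, so it voices to [v]. /hekegguppaefoepp/ → hegegguppaevoepp.
Rule 2 (degemination): /gg/ is a geminate; the first /g/ deletes. /pp/ is a geminate; the first /p/ deletes. /pp/ is a geminate; the first /p/ deletes. /hegegguppaevoepp/ → hegegupaevoep.
Rule 3 (final cluster simplification): no segment meets the environment; /hegegupaevoep/ is unchanged.

hegegupaevoep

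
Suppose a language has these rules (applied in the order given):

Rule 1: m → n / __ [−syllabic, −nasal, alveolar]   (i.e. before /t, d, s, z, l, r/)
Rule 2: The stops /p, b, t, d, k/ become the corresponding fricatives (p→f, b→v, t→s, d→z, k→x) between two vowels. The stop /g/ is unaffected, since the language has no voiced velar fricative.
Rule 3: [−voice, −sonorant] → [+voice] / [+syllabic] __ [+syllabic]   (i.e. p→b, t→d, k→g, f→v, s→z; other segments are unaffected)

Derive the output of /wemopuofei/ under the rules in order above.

wemovuovei

Rule 1 (nasal place assimilation): no segment meets the environment; /wemopuofei/ is unchanged.
Rule 2 (intervocalic spirantization): /p/ is a stop between vowels /o/ and /u/, so it spirantizes to the fricative [f]. /wemopuofei/ → wemofuofei.
Rule 3 (intervocalic voicing): /f/ is a voiceless obstruent between vowels /o/ and /u/, so it voices to [v]. /f/ is a voiceless obstruent between vowels /o/ and /e/, so it voices to [v]. /wemofuofei/ → wemovuovei.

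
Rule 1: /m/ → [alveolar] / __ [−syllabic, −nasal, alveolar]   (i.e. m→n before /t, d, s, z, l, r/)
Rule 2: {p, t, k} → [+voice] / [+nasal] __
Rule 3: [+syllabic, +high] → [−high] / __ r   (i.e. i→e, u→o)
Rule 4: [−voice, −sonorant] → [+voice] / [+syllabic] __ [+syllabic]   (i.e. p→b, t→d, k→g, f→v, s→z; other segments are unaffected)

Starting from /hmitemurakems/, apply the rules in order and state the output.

Rule 1 (nasal place assimilation): /m/ precedes the alveolar consonant /s/, so it assimilates in place to [n]. /hmitemurakems/ → hmitemurakens.
Rule 2 (post-nasal voicing): no segment meets the environment; /hmitemurakens/ is unchanged.
Rule 3 (pre-rhotic lowering): /u/ is a high vowel immediately before /r/, so it lowers to [o]. /hmitemurakens/ → hmitemorakens.
Rule 4 (intervocalic voicing): /t/ is a voiceless obstruent between vowels /i/ and /e/, so it voices to [d]. /k/ is a voiceless obstruent between vowels /a/ and /e/, so it voices to [g]. /hmitemorakens/ → hmidemoragens.

hmidemoragens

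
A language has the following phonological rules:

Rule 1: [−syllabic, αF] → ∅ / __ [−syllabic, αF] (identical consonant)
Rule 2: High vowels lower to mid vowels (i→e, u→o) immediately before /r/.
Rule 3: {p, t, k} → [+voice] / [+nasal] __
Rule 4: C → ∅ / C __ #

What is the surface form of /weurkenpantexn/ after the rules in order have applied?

Rule 1 (degemination): no segment meets the environment; /weurkenpantexn/ is unchanged.
Rule 2 (pre-rhotic lowering): /u/ is a high vowel immediately before /r/, so it lowers to [o]. /weurkenpantexn/ → weorkenpantexn.
Rule 3 (post-nasal voicing): /p/ is a voiceless stop immediately after the nasal /n/, so it voices to [b]. /t/ is a voiceless stop immediately after the nasal /n/, so it voices to [d]. /weorkenpantexn/ → weorkenbandexn.
Rule 4 (final cluster simplification): /n/ is the second consonant of a word-final cluster /xn/, so it deletes. /weorkenbandexn/ → weorkenbandex.

weorkenbandex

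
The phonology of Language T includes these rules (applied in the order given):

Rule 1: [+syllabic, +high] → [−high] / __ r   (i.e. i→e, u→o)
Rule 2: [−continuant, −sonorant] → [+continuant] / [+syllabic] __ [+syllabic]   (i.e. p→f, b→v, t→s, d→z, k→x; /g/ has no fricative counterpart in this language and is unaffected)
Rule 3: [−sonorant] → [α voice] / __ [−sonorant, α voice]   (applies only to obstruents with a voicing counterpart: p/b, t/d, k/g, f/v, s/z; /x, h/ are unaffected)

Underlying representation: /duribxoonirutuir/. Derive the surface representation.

Rule 1 (pre-rhotic lowering): /u/ is a high vowel immediately before /r/, so it lowers to [o]. /i/ is a high vowel immediately before /r/, so it lowers to [e]. /i/ is a high vowel immediately before /r/, so it lowers to [e]. /duribxoonirutuir/ → doribxoonerutuer.
Rule 2 (intervocalic spirantization): /t/ is a stop between vowels /u/ and /u/, so it spirantizes to the fricative [s]. /doribxoonerutuer/ → doribxoonerusuer.
Rule 3 (regressive voicing assimilation): /b/ precedes the voiceless obstruent /x/, so it devoices to [p] by assimilation. /doribxoonerusuer/ → doripxoonerusuer.

doripxoonerusuer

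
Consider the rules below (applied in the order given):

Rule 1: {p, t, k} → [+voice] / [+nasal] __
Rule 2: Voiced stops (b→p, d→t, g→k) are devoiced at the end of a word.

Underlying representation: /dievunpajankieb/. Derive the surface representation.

Rule 1 (post-nasal voicing): /p/ is a voiceless stop immediately after the nasal /n/, so it voices to [b]. /k/ is a voiceless stop immediately after the nasal /n/, so it voices to [g]. /dievunpajankieb/ → dievunbajangieb.
Rule 2 (final devoicing): /b/ is a voiced stop in word-final position, so it devoices to [p]. /dievunbajangieb/ → dievunbajangiep.

dievunbajangiep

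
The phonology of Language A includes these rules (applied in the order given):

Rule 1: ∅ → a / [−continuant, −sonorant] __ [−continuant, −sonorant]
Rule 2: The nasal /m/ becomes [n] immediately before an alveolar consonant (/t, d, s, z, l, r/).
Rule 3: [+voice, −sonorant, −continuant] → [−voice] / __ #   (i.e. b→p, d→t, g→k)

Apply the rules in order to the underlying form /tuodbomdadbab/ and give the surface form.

tuodabondadabap

Rule 1 (stop-cluster a-epenthesis): /d/ and /b/ form a stop–stop cluster, so [a] is inserted between them. /d/ and /b/ form a stop–stop cluster, so [a] is inserted between them. /tuodbomdadbab/ → tuodabomdadabab.
Rule 2 (nasal place assimilation): /m/ precedes the alveolar consonant /d/, so it assimilates in place to [n]. /tuodabomdadabab/ → tuodabondadabab.
Rule 3 (final devoicing): /b/ is a voiced stop in word-final position, so it devoices to [p]. /tuodabondadabab/ → tuodabondadabap.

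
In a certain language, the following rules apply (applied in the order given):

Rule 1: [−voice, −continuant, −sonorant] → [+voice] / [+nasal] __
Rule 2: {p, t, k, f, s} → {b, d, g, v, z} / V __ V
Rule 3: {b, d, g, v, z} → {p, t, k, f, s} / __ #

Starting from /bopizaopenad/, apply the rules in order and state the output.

bobizaobenat

Rule 1 (post-nasal voicing): no segment meets the environment; /bopizaopenad/ is unchanged.
Rule 2 (intervocalic voicing): /p/ is a voiceless obstruent between vowels /o/ and /i/, so it voices to [b]. /p/ is a voiceless obstruent between vowels /o/ and /e/, so it voices to [b]. /bopizaopenad/ → bobizaobenad.
Rule 3 (final devoicing): /d/ is a voiced obstruent in word-final position, so it devoices to [t]. /bobizaobenad/ → bobizaobenat.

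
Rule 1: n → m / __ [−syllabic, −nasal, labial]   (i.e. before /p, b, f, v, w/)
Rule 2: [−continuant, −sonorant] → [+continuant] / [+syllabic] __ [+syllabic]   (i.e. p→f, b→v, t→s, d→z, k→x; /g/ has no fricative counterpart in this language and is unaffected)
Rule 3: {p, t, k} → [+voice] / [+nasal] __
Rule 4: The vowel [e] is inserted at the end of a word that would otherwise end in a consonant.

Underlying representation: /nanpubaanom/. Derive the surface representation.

Rule 1 (nasal place assimilation): /n/ precedes the labial consonant /p/, so it assimilates in place to [m]. /nanpubaanom/ → nampubaanom.
Rule 2 (intervocalic spirantization): /b/ is a stop between vowels /u/ and /a/, so it spirantizes to the fricative [v]. /nampubaanom/ → nampuvaanom.
Rule 3 (post-nasal voicing): /p/ is a voiceless stop immediately after the nasal /m/, so it voices to [b]. /nampuvaanom/ → nambuvaanom.
Rule 4 (final e-epenthesis): the form ends in the consonant /m/, so [e] is inserted word-finally. /nambuvaanom/ → nambuvaanome.

nambuvaanome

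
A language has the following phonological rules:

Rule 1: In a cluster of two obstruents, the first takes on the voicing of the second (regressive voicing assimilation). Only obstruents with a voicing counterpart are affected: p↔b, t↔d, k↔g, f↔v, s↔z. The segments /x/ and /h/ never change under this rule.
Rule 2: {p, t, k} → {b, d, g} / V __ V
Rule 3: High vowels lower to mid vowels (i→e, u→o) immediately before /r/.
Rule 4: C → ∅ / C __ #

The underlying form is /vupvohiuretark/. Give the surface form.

vubvohioredar

Rule 1 (regressive voicing assimilation): /p/ precedes the voiced obstruent /v/, so it voices to [b] by assimilation. /vupvohiuretark/ → vubvohiuretark.
Rule 2 (intervocalic voicing): /t/ is a voiceless stop between vowels /e/ and /a/, so it voices to [d]. /vubvohiuretark/ → vubvohiuredark.
Rule 3 (pre-rhotic lowering): /u/ is a high vowel immediately before /r/, so it lowers to [o]. /vubvohiuredark/ → vubvohioredark.
Rule 4 (final cluster simplification): /k/ is the second consonant of a word-final cluster /rk/, so it deletes. /vubvohioredark/ → vubvohioredar.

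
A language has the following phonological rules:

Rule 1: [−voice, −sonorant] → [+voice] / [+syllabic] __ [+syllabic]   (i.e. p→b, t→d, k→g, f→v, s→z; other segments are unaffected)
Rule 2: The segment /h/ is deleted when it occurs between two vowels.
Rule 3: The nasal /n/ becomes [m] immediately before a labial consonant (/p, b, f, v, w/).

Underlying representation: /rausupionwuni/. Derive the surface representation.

Rule 1 (intervocalic voicing): /s/ is a voiceless obstruent between vowels /u/ and /u/, so it voices to [z]. /p/ is a voiceless obstruent between vowels /u/ and /i/, so it voices to [b]. /rausupionwuni/ → rauzubionwuni.
Rule 2 (intervocalic h-deletion): no segment meets the environment; /rauzubionwuni/ is unchanged.
Rule 3 (nasal place assimilation): /n/ precedes the labial consonant /w/, so it assimilates in place to [m]. /rauzubionwuni/ → rauzubiomwuni.

rauzubiomwuni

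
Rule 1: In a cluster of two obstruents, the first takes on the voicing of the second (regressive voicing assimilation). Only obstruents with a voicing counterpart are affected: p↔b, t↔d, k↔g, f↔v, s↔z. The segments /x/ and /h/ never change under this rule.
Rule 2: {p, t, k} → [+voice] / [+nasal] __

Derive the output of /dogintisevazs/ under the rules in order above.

Rule 1 (regressive voicing assimilation): /z/ precedes the voiceless obstruent /s/, so it devoices to [s] by assimilation. /dogintisevazs/ → dogintisevass.
Rule 2 (post-nasal voicing): /t/ is a voiceless stop immediately after the nasal /n/, so it voices to [d]. /dogintisevass/ → dogindisevass.

dogindisevass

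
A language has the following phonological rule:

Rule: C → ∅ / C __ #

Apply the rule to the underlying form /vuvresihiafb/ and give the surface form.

vuvresihiaf

/b/ is the second consonant of a word-final cluster /fb/, so it deletes.
Surface form: [vuvresihiaf].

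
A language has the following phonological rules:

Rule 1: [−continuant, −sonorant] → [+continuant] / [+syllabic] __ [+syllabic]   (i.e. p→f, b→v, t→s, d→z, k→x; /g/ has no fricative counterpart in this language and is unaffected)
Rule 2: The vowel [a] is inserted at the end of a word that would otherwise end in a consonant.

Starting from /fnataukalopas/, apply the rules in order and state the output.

Rule 1 (intervocalic spirantization): /t/ is a stop between vowels /a/ and /a/, so it spirantizes to the fricative [s]. /k/ is a stop between vowels /u/ and /a/, so it spirantizes to the fricative [x]. /p/ is a stop between vowels /o/ and /a/, so it spirantizes to the fricative [f]. /fnataukalopas/ → fnasauxalofas.
Rule 2 (final a-epenthesis): the form ends in the consonant /s/, so [a] is inserted word-finally. /fnasauxalofas/ → fnasauxalofasa.

fnasauxalofasa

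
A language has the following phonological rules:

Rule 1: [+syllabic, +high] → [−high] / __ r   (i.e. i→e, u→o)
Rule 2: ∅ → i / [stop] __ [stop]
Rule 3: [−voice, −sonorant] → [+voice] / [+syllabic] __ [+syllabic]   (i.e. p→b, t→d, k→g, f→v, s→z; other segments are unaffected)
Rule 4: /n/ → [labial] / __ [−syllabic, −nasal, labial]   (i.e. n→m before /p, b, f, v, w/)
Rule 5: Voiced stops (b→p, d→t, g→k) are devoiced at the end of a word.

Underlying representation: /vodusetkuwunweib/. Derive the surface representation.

voduzediguwumweip

Rule 1 (pre-rhotic lowering): no segment meets the environment; /vodusetkuwunweib/ is unchanged.
Rule 2 (stop-cluster i-epenthesis): /t/ and /k/ form a stop–stop cluster, so [i] is inserted between them. /vodusetkuwunweib/ → vodusetikuwunweib.
Rule 3 (intervocalic voicing): /s/ is a voiceless obstruent between vowels /u/ and /e/, so it voices to [z]. /t/ is a voiceless obstruent between vowels /e/ and /i/, so it voices to [d]. /k/ is a voiceless obstruent between vowels /i/ and /u/, so it voices to [g]. /vodusetikuwunweib/ → voduzediguwunweib.
Rule 4 (nasal place assimilation): /n/ precedes the labial consonant /w/, so it assimilates in place to [m]. /voduzediguwunweib/ → voduzediguwumweib.
Rule 5 (final devoicing): /b/ is a voiced stop in word-final position, so it devoices to [p]. /voduzediguwumweib/ → voduzediguwumweip.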